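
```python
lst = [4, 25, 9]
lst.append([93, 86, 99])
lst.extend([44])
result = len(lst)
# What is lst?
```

After line 1: lst = [4, 25, 9]
After line 2 (append adds [93, 86, 99] as single element): lst = [4, 25, 9, [93, 86, 99]]
After line 3 (extend unpacks [44], adds 44): lst = [4, 25, 9, [93, 86, 99], 44]
After line 4: result = len(lst) = 5

[4, 25, 9, [93, 86, 99], 44]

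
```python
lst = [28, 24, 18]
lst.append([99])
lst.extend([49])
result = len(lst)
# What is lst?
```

After line 1: lst = [28, 24, 18]
After line 2 (append adds [99] as single element): lst = [28, 24, 18, [99]]
After line 3 (extend unpacks [49], adds 49): lst = [28, 24, 18, [99], 49]
After line 4: result = len(lst) = 5

[28, 24, 18, [99], 49]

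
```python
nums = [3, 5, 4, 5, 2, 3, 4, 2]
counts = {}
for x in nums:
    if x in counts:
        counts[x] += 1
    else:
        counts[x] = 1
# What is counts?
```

Initial: counts = {}, nums = [3, 5, 4, 5, 2, 3, 4, 2]
See 3: counts = {3: 1}
See 5: counts = {3: 1, 5: 1}
See 4: counts = {3: 1, 5: 1, 4: 1}
See 5: counts = {3: 1, 5: 2, 4: 1}
See 2: counts = {3: 1, 5: 2, 4: 1, 2: 1}
See 3: counts = {3: 2, 5: 2, 4: 1, 2: 1}
See 4: counts = {3: 2, 5: 2, 4: 2, 2: 1}
See 2: counts = {3: 2, 5: 2, 4: 2, 2: 2}

{3: 2, 5: 2, 4: 2, 2: 2}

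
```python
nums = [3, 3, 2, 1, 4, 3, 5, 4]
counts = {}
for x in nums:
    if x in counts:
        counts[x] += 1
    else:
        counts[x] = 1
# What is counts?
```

Initial: counts = {}, nums = [3, 3, 2, 1, 4, 3, 5, 4]
See 3: counts = {3: 1}
See 3: counts = {3: 2}
See 2: counts = {3: 2, 2: 1}
See 1: counts = {3: 2, 2: 1, 1: 1}
See 4: counts = {3: 2, 2: 1, 1: 1, 4: 1}
See 3: counts = {3: 3, 2: 1, 1: 1, 4: 1}
See 5: counts = {3: 3, 2: 1, 1: 1, 4: 1, 5: 1}
See 4: counts = {3: 3, 2: 1, 1: 1, 4: 2, 5: 1}

{3: 3, 2: 1, 1: 1, 4: 2, 5: 1}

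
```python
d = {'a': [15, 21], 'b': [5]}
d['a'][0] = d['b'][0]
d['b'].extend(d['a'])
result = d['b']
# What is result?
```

After line 1: d = {'a': [15, 21], 'b': [5]}
After line 2 (a[0] = b[0] = 5): d = {'a': [5, 21], 'b': [5]}
After line 3 (b.extend(a) appends [5, 21]): d = {'a': [5, 21], 'b': [5, 5, 21]}
After line 4: result = d['b'] = [5, 5, 21]

[5, 5, 21]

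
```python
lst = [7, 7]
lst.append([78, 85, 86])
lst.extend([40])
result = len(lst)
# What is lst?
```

After line 1: lst = [7, 7]
After line 2 (append adds [78, 85, 86] as single element): lst = [7, 7, [78, 85, 86]]
After line 3 (extend unpacks [40], adds 40): lst = [7, 7, [78, 85, 86], 40]
After line 4: result = len(lst) = 4

[7, 7, [78, 85, 86], 40]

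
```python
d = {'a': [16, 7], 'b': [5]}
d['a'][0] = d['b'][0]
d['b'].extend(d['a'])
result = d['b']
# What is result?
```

After line 1: d = {'a': [16, 7], 'b': [5]}
After line 2 (a[0] = b[0] = 5): d = {'a': [5, 7], 'b': [5]}
After line 3 (b.extend(a) appends [5, 7]): d = {'a': [5, 7], 'b': [5, 5, 7]}
After line 4: result = d['b'] = [5, 5, 7]

[5, 5, 7]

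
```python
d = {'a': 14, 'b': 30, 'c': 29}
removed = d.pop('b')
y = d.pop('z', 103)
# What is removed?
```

After line 1: d = {'a': 14, 'b': 30, 'c': 29}
After line 2 (pop 'b' returns 30): d = {'a': 14, 'c': 29}, removed = 30
After line 3 (pop 'z' missing, returns default 103): d = {'a': 14, 'c': 29}, y = 103

30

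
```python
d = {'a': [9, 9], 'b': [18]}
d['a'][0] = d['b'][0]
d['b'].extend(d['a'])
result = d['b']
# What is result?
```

After line 1: d = {'a': [9, 9], 'b': [18]}
After line 2 (a[0] = b[0] = 18): d = {'a': [18, 9], 'b': [18]}
After line 3 (b.extend(a) appends [18, 9]): d = {'a': [18, 9], 'b': [18, 18, 9]}
After line 4: result = d['b'] = [18, 18, 9]

[18, 18, 9]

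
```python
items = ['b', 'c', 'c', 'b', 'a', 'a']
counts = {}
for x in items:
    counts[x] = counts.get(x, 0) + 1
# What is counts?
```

Initial: counts = {}, items = ['b', 'c', 'c', 'b', 'a', 'a']
See 'b': counts = {'b': 1}
See 'c': counts = {'b': 1, 'c': 1}
See 'c': counts = {'b': 1, 'c': 2}
See 'b': counts = {'b': 2, 'c': 2}
See 'a': counts = {'b': 2, 'c': 2, 'a': 1}
See 'a': counts = {'b': 2, 'c': 2, 'a': 2}

{'b': 2, 'c': 2, 'a': 2}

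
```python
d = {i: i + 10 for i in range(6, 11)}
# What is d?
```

{6: 16, 7: 17, 8: 18, 9: 19, 10: 20}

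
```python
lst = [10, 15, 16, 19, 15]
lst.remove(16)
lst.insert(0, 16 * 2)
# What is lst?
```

After line 1: lst = [10, 15, 16, 19, 15]
After line 2 (remove first 16): lst = [10, 15, 19, 15]
After line 3 (insert 32 at index 0): lst = [32, 10, 15, 19, 15]

[32, 10, 15, 19, 15]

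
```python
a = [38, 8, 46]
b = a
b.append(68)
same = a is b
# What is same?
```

After line 1: a = [38, 8, 46]
After line 2 (b = a is an alias, same object): a = [38, 8, 46], b = [38, 8, 46]
After line 3 (b.append mutates the shared list): a = [38, 8, 46, 68], b = [38, 8, 46, 68]
After line 4 (same = a is b; same object -> True): same = True

True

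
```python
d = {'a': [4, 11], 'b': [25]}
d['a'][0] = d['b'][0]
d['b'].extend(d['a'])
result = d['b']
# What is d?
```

After line 1: d = {'a': [4, 11], 'b': [25]}
After line 2 (a[0] = b[0] = 25): d = {'a': [25, 11], 'b': [25]}
After line 3 (b.extend(a) appends [25, 11]): d = {'a': [25, 11], 'b': [25, 25, 11]}
After line 4: result = d['b'] = [25, 25, 11]

{'a': [25, 11], 'b': [25, 25, 11]}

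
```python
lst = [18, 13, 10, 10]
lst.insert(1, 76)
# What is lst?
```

[18, 76, 13, 10, 10]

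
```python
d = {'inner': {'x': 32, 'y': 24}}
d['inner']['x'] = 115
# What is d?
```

After line 1: d = {'inner': {'x': 32, 'y': 24}}
After line 2 (inner x overwritten): d = {'inner': {'x': 115, 'y': 24}}

{'inner': {'x': 115, 'y': 24}}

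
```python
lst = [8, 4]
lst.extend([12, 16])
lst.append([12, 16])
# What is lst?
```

After line 1: lst = [8, 4]
After line 2 (extend unpacks [12, 16]): lst = [8, 4, 12, 16]
After line 3 (append adds [12, 16] as single element): lst = [8, 4, 12, 16, [12, 16]]

[8, 4, 12, 16, [12, 16]]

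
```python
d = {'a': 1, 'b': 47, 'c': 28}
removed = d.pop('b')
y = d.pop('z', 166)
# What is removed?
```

After line 1: d = {'a': 1, 'b': 47, 'c': 28}
After line 2 (pop 'b' returns 47): d = {'a': 1, 'c': 28}, removed = 47
After line 3 (pop 'z' missing, returns default 166): d = {'a': 1, 'c': 28}, y = 166

47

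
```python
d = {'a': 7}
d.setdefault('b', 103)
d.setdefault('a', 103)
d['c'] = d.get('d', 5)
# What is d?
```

After line 1: d = {'a': 7}
After line 2 (setdefault adds 'b'=103): d = {'a': 7, 'b': 103}
After line 3 (setdefault 'a' no-op, already exists): d = {'a': 7, 'b': 103}
After line 4 (get('d', 5) returns default since 'd' not in d): d = {'a': 7, 'b': 103, 'c': 5}

{'a': 7, 'b': 103, 'c': 5}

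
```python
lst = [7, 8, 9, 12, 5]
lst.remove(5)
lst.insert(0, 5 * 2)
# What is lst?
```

After line 1: lst = [7, 8, 9, 12, 5]
After line 2 (remove first 5): lst = [7, 8, 9, 12]
After line 3 (insert 10 at index 0): lst = [10, 7, 8, 9, 12]

[10, 7, 8, 9, 12]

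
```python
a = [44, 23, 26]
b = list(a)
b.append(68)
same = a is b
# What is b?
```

After line 1: a = [44, 23, 26]
After line 2 (b = list(a) is a shallow copy, new object): a = [44, 23, 26], b = [44, 23, 26]
After line 3 (append only mutates b): a = [44, 23, 26], b = [44, 23, 26, 68]
After line 4 (same = a is b; different objects -> False): same = False

[44, 23, 26, 68]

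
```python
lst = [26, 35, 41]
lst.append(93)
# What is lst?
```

[26, 35, 41, 93]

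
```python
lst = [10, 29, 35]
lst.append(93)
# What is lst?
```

[10, 29, 35, 93]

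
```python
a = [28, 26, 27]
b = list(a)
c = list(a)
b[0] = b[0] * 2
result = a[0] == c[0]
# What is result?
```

After line 1: a = [28, 26, 27]
After line 2 (b = list(a), copy): a = [28, 26, 27], b = [28, 26, 27]
After line 3 (c = list(a) is a copy, new object): c = [28, 26, 27]
After line 4 (b[0] = 28 * 2 = 56; only b mutates (copy)): a = [28, 26, 27], b = [56, 26, 27], c = [28, 26, 27]
After line 5 (a[0] = 28, c[0] = 28; result = True)

True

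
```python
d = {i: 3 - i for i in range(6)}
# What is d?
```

{0: 3, 1: 2, 2: 1, 3: 0, 4: -1, 5: -2}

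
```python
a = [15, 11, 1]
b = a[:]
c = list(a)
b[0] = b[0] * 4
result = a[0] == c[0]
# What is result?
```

After line 1: a = [15, 11, 1]
After line 2 (b = a[:], copy): a = [15, 11, 1], b = [15, 11, 1]
After line 3 (c = list(a) is a copy, new object): c = [15, 11, 1]
After line 4 (b[0] = 15 * 4 = 60; only b mutates (copy)): a = [15, 11, 1], b = [60, 11, 1], c = [15, 11, 1]
After line 5 (a[0] = 15, c[0] = 15; result = True)

True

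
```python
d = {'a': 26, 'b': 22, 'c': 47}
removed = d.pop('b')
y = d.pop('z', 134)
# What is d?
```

After line 1: d = {'a': 26, 'b': 22, 'c': 47}
After line 2 (pop 'b' returns 22): d = {'a': 26, 'c': 47}, removed = 22
After line 3 (pop 'z' missing, returns default 134): d = {'a': 26, 'c': 47}, y = 134

{'a': 26, 'c': 47}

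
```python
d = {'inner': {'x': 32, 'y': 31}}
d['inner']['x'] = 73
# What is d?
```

After line 1: d = {'inner': {'x': 32, 'y': 31}}
After line 2 (inner x overwritten): d = {'inner': {'x': 73, 'y': 31}}

{'inner': {'x': 73, 'y': 31}}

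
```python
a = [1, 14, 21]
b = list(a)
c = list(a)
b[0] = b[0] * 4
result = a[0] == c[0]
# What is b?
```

After line 1: a = [1, 14, 21]
After line 2 (b = list(a), copy): a = [1, 14, 21], b = [1, 14, 21]
After line 3 (c = list(a) is a copy, new object): c = [1, 14, 21]
After line 4 (b[0] = 1 * 4 = 4; only b mutates (copy)): a = [1, 14, 21], b = [4, 14, 21], c = [1, 14, 21]
After line 5 (a[0] = 1, c[0] = 1; result = True)

[4, 14, 21]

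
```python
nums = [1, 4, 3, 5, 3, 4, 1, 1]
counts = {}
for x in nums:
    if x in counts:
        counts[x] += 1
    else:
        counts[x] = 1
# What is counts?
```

Initial: counts = {}, nums = [1, 4, 3, 5, 3, 4, 1, 1]
See 1: counts = {1: 1}
See 4: counts = {1: 1, 4: 1}
See 3: counts = {1: 1, 4: 1, 3: 1}
See 5: counts = {1: 1, 4: 1, 3: 1, 5: 1}
See 3: counts = {1: 1, 4: 1, 3: 2, 5: 1}
See 4: counts = {1: 1, 4: 2, 3: 2, 5: 1}
See 1: counts = {1: 2, 4: 2, 3: 2, 5: 1}
See 1: counts = {1: 3, 4: 2, 3: 2, 5: 1}

{1: 3, 4: 2, 3: 2, 5: 1}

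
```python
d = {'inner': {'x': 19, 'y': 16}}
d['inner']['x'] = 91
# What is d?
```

After line 1: d = {'inner': {'x': 19, 'y': 16}}
After line 2 (inner x overwritten): d = {'inner': {'x': 91, 'y': 16}}

{'inner': {'x': 91, 'y': 16}}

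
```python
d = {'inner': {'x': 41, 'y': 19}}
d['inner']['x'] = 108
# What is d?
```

After line 1: d = {'inner': {'x': 41, 'y': 19}}
After line 2 (inner x overwritten): d = {'inner': {'x': 108, 'y': 19}}

{'inner': {'x': 108, 'y': 19}}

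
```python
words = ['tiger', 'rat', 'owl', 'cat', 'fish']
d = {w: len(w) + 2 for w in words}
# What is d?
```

{'tiger': 7, 'rat': 5, 'owl': 5, 'cat': 5, 'fish': 6}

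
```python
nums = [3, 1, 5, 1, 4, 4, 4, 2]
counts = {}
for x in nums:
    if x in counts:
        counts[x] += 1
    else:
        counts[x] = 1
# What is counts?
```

Initial: counts = {}, nums = [3, 1, 5, 1, 4, 4, 4, 2]
See 3: counts = {3: 1}
See 1: counts = {3: 1, 1: 1}
See 5: counts = {3: 1, 1: 1, 5: 1}
See 1: counts = {3: 1, 1: 2, 5: 1}
See 4: counts = {3: 1, 1: 2, 5: 1, 4: 1}
See 4: counts = {3: 1, 1: 2, 5: 1, 4: 2}
See 4: counts = {3: 1, 1: 2, 5: 1, 4: 3}
See 2: counts = {3: 1, 1: 2, 5: 1, 4: 3, 2: 1}

{3: 1, 1: 2, 5: 1, 4: 3, 2: 1}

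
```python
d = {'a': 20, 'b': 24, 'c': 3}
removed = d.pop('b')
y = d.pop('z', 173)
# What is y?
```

After line 1: d = {'a': 20, 'b': 24, 'c': 3}
After line 2 (pop 'b' returns 24): d = {'a': 20, 'c': 3}, removed = 24
After line 3 (pop 'z' missing, returns default 173): d = {'a': 20, 'c': 3}, y = 173

173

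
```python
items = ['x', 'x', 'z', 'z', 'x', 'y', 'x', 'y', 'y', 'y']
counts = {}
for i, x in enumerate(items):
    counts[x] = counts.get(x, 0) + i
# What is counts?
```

Initial: counts = {}, items = ['x', 'x', 'z', 'z', 'x', 'y', 'x', 'y', 'y', 'y']
i=0, x='x': counts = {'x': 0}
i=1, x='x': counts = {'x': 1}
i=2, x='z': counts = {'x': 1, 'z': 2}
i=3, x='z': counts = {'x': 1, 'z': 5}
i=4, x='x': counts = {'x': 5, 'z': 5}
i=5, x='y': counts = {'x': 5, 'z': 5, 'y': 5}
i=6, x='x': counts = {'x': 11, 'z': 5, 'y': 5}
i=7, x='y': counts = {'x': 11, 'z': 5, 'y': 12}
i=8, x='y': counts = {'x': 11, 'z': 5, 'y': 20}
i=9, x='y': counts = {'x': 11, 'z': 5, 'y': 29}

{'x': 11, 'z': 5, 'y': 29}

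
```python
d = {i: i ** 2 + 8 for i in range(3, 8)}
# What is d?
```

{3: 17, 4: 24, 5: 33, 6: 44, 7: 57}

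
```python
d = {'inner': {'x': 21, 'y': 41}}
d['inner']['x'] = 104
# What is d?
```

After line 1: d = {'inner': {'x': 21, 'y': 41}}
After line 2 (inner x overwritten): d = {'inner': {'x': 104, 'y': 41}}

{'inner': {'x': 104, 'y': 41}}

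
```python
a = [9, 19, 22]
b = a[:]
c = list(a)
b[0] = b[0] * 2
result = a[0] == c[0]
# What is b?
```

After line 1: a = [9, 19, 22]
After line 2 (b = a[:], copy): a = [9, 19, 22], b = [9, 19, 22]
After line 3 (c = list(a) is a copy, new object): c = [9, 19, 22]
After line 4 (b[0] = 9 * 2 = 18; only b mutates (copy)): a = [9, 19, 22], b = [18, 19, 22], c = [9, 19, 22]
After line 5 (a[0] = 9, c[0] = 9; result = True)

[18, 19, 22]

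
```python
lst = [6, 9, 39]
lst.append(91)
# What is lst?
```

[6, 9, 39, 91]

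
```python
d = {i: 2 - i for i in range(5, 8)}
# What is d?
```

{5: -3, 6: -4, 7: -5}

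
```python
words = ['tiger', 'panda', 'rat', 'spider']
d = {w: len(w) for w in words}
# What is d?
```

{'tiger': 5, 'panda': 5, 'rat': 3, 'spider': 6}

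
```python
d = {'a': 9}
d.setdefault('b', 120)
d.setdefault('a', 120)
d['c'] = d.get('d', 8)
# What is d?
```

After line 1: d = {'a': 9}
After line 2 (setdefault adds 'b'=120): d = {'a': 9, 'b': 120}
After line 3 (setdefault 'a' no-op, already exists): d = {'a': 9, 'b': 120}
After line 4 (get('d', 8) returns default since 'd' not in d): d = {'a': 9, 'b': 120, 'c': 8}

{'a': 9, 'b': 120, 'c': 8}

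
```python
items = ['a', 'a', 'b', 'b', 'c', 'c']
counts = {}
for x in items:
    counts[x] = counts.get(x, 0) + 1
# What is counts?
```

Initial: counts = {}, items = ['a', 'a', 'b', 'b', 'c', 'c']
See 'a': counts = {'a': 1}
See 'a': counts = {'a': 2}
See 'b': counts = {'a': 2, 'b': 1}
See 'b': counts = {'a': 2, 'b': 2}
See 'c': counts = {'a': 2, 'b': 2, 'c': 1}
See 'c': counts = {'a': 2, 'b': 2, 'c': 2}

{'a': 2, 'b': 2, 'c': 2}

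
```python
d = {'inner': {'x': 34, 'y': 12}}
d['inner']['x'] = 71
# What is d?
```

After line 1: d = {'inner': {'x': 34, 'y': 12}}
After line 2 (inner x overwritten): d = {'inner': {'x': 71, 'y': 12}}

{'inner': {'x': 71, 'y': 12}}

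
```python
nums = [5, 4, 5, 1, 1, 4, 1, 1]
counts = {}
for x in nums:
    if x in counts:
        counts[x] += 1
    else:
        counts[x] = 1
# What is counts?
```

Initial: counts = {}, nums = [5, 4, 5, 1, 1, 4, 1, 1]
See 5: counts = {5: 1}
See 4: counts = {5: 1, 4: 1}
See 5: counts = {5: 2, 4: 1}
See 1: counts = {5: 2, 4: 1, 1: 1}
See 1: counts = {5: 2, 4: 1, 1: 2}
See 4: counts = {5: 2, 4: 2, 1: 2}
See 1: counts = {5: 2, 4: 2, 1: 3}
See 1: counts = {5: 2, 4: 2, 1: 4}

{5: 2, 4: 2, 1: 4}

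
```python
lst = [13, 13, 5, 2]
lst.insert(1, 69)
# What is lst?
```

[13, 69, 13, 5, 2]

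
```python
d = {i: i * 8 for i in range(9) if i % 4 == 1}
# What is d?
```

{1: 8, 5: 40}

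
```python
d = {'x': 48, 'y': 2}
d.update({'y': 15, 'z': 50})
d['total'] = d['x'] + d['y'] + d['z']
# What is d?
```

After line 1: d = {'x': 48, 'y': 2}
After line 2 (y overwritten, z added): d = {'x': 48, 'y': 15, 'z': 50}
After line 3 (total = 48 + 15 + 50 = 113): d = {'x': 48, 'y': 15, 'z': 50, 'total': 113}

{'x': 48, 'y': 15, 'z': 50, 'total': 113}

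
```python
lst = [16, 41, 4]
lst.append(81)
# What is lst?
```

[16, 41, 4, 81]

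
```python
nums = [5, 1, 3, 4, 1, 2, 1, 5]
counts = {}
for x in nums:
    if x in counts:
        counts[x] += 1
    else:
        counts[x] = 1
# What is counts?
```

Initial: counts = {}, nums = [5, 1, 3, 4, 1, 2, 1, 5]
See 5: counts = {5: 1}
See 1: counts = {5: 1, 1: 1}
See 3: counts = {5: 1, 1: 1, 3: 1}
See 4: counts = {5: 1, 1: 1, 3: 1, 4: 1}
See 1: counts = {5: 1, 1: 2, 3: 1, 4: 1}
See 2: counts = {5: 1, 1: 2, 3: 1, 4: 1, 2: 1}
See 1: counts = {5: 1, 1: 3, 3: 1, 4: 1, 2: 1}
See 5: counts = {5: 2, 1: 3, 3: 1, 4: 1, 2: 1}

{5: 2, 1: 3, 3: 1, 4: 1, 2: 1}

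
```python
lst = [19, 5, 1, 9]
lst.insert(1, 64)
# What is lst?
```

[19, 64, 5, 1, 9]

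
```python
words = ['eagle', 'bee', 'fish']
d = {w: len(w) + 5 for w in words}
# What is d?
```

{'eagle': 10, 'bee': 8, 'fish': 9}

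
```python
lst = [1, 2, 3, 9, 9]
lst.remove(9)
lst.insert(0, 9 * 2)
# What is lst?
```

After line 1: lst = [1, 2, 3, 9, 9]
After line 2 (remove first 9): lst = [1, 2, 3, 9]
After line 3 (insert 18 at index 0): lst = [18, 1, 2, 3, 9]

[18, 1, 2, 3, 9]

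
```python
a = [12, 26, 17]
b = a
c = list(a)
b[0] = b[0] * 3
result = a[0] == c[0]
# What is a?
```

After line 1: a = [12, 26, 17]
After line 2 (b = a, alias): a = [12, 26, 17], b = [12, 26, 17]
After line 3 (c = list(a) is a copy, new object): c = [12, 26, 17]
After line 4 (b[0] = 12 * 3 = 36; mutates shared a/b): a = b = [36, 26, 17], c = [12, 26, 17]
After line 5 (a[0] = 36, c[0] = 12; result = False)

[36, 26, 17]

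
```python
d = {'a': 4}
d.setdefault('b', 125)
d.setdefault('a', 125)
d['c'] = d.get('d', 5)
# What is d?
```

After line 1: d = {'a': 4}
After line 2 (setdefault adds 'b'=125): d = {'a': 4, 'b': 125}
After line 3 (setdefault 'a' no-op, already exists): d = {'a': 4, 'b': 125}
After line 4 (get('d', 5) returns default since 'd' not in d): d = {'a': 4, 'b': 125, 'c': 5}

{'a': 4, 'b': 125, 'c': 5}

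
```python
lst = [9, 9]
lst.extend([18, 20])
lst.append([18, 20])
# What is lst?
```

After line 1: lst = [9, 9]
After line 2 (extend unpacks [18, 20]): lst = [9, 9, 18, 20]
After line 3 (append adds [18, 20] as single element): lst = [9, 9, 18, 20, [18, 20]]

[9, 9, 18, 20, [18, 20]]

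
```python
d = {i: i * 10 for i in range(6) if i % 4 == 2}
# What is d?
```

{2: 20}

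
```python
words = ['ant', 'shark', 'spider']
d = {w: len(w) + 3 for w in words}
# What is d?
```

{'ant': 6, 'shark': 8, 'spider': 9}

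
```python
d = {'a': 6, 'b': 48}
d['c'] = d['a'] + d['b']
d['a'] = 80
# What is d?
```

After line 1: d = {'a': 6, 'b': 48}
After line 2 (d['c'] = 6 + 48): d = {'a': 6, 'b': 48, 'c': 54}
After line 3: d = {'a': 80, 'b': 48, 'c': 54}

{'a': 80, 'b': 48, 'c': 54}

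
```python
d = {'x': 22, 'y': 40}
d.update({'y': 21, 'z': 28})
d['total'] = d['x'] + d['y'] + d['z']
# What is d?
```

After line 1: d = {'x': 22, 'y': 40}
After line 2 (y overwritten, z added): d = {'x': 22, 'y': 21, 'z': 28}
After line 3 (total = 22 + 21 + 28 = 71): d = {'x': 22, 'y': 21, 'z': 28, 'total': 71}

{'x': 22, 'y': 21, 'z': 28, 'total': 71}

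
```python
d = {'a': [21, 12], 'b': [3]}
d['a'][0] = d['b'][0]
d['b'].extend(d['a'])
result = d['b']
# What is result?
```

After line 1: d = {'a': [21, 12], 'b': [3]}
After line 2 (a[0] = b[0] = 3): d = {'a': [3, 12], 'b': [3]}
After line 3 (b.extend(a) appends [3, 12]): d = {'a': [3, 12], 'b': [3, 3, 12]}
After line 4: result = d['b'] = [3, 3, 12]

[3, 3, 12]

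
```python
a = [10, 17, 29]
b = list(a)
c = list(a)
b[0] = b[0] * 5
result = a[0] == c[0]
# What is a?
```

After line 1: a = [10, 17, 29]
After line 2 (b = list(a), copy): a = [10, 17, 29], b = [10, 17, 29]
After line 3 (c = list(a) is a copy, new object): c = [10, 17, 29]
After line 4 (b[0] = 10 * 5 = 50; only b mutates (copy)): a = [10, 17, 29], b = [50, 17, 29], c = [10, 17, 29]
After line 5 (a[0] = 10, c[0] = 10; result = True)

[10, 17, 29]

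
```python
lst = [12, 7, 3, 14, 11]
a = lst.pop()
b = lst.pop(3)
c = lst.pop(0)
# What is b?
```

After line 1: lst = [12, 7, 3, 14, 11]
After line 2 (pop() -> a = 11): lst = [12, 7, 3, 14]
After line 3 (pop(3) -> b = 14): lst = [12, 7, 3]
After line 4 (pop(0) -> c = 12): lst = [7, 3]

14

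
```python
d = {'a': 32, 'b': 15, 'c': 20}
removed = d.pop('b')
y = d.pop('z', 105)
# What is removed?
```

After line 1: d = {'a': 32, 'b': 15, 'c': 20}
After line 2 (pop 'b' returns 15): d = {'a': 32, 'c': 20}, removed = 15
After line 3 (pop 'z' missing, returns default 105): d = {'a': 32, 'c': 20}, y = 105

15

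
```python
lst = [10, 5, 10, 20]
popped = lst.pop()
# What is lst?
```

[10, 5, 10]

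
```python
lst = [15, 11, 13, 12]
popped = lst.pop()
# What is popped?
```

12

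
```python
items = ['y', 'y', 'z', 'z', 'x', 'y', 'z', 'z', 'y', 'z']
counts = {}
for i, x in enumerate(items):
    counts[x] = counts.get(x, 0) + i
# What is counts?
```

Initial: counts = {}, items = ['y', 'y', 'z', 'z', 'x', 'y', 'z', 'z', 'y', 'z']
i=0, x='y': counts = {'y': 0}
i=1, x='y': counts = {'y': 1}
i=2, x='z': counts = {'y': 1, 'z': 2}
i=3, x='z': counts = {'y': 1, 'z': 5}
i=4, x='x': counts = {'y': 1, 'z': 5, 'x': 4}
i=5, x='y': counts = {'y': 6, 'z': 5, 'x': 4}
i=6, x='z': counts = {'y': 6, 'z': 11, 'x': 4}
i=7, x='z': counts = {'y': 6, 'z': 18, 'x': 4}
i=8, x='y': counts = {'y': 14, 'z': 18, 'x': 4}
i=9, x='z': counts = {'y': 14, 'z': 27, 'x': 4}

{'y': 14, 'z': 27, 'x': 4}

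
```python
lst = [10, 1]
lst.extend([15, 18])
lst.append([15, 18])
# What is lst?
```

After line 1: lst = [10, 1]
After line 2 (extend unpacks [15, 18]): lst = [10, 1, 15, 18]
After line 3 (append adds [15, 18] as single element): lst = [10, 1, 15, 18, [15, 18]]

[10, 1, 15, 18, [15, 18]]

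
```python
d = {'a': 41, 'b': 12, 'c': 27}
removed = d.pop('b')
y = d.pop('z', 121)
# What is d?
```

After line 1: d = {'a': 41, 'b': 12, 'c': 27}
After line 2 (pop 'b' returns 12): d = {'a': 41, 'c': 27}, removed = 12
After line 3 (pop 'z' missing, returns default 121): d = {'a': 41, 'c': 27}, y = 121

{'a': 41, 'c': 27}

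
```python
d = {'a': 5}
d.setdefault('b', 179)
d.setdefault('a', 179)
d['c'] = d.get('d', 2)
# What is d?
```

After line 1: d = {'a': 5}
After line 2 (setdefault adds 'b'=179): d = {'a': 5, 'b': 179}
After line 3 (setdefault 'a' no-op, already exists): d = {'a': 5, 'b': 179}
After line 4 (get('d', 2) returns default since 'd' not in d): d = {'a': 5, 'b': 179, 'c': 2}

{'a': 5, 'b': 179, 'c': 2}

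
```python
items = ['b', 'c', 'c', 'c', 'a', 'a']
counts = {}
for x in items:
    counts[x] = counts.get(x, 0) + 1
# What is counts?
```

Initial: counts = {}, items = ['b', 'c', 'c', 'c', 'a', 'a']
See 'b': counts = {'b': 1}
See 'c': counts = {'b': 1, 'c': 1}
See 'c': counts = {'b': 1, 'c': 2}
See 'c': counts = {'b': 1, 'c': 3}
See 'a': counts = {'b': 1, 'c': 3, 'a': 1}
See 'a': counts = {'b': 1, 'c': 3, 'a': 2}

{'b': 1, 'c': 3, 'a': 2}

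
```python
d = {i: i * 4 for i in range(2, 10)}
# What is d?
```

{2: 8, 3: 12, 4: 16, 5: 20, 6: 24, 7: 28, 8: 32, 9: 36}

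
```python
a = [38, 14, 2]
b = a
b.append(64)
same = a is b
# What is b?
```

After line 1: a = [38, 14, 2]
After line 2 (b = a is an alias, same object): a = [38, 14, 2], b = [38, 14, 2]
After line 3 (b.append mutates the shared list): a = [38, 14, 2, 64], b = [38, 14, 2, 64]
After line 4 (same = a is b; same object -> True): same = True

[38, 14, 2, 64]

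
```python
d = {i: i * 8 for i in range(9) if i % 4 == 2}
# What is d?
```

{2: 16, 6: 48}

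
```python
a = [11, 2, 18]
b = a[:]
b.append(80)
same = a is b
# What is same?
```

After line 1: a = [11, 2, 18]
After line 2 (b = a[:] is a shallow copy, new object): a = [11, 2, 18], b = [11, 2, 18]
After line 3 (append only mutates b): a = [11, 2, 18], b = [11, 2, 18, 80]
After line 4 (same = a is b; different objects -> False): same = False

False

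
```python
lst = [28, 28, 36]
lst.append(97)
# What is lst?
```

[28, 28, 36, 97]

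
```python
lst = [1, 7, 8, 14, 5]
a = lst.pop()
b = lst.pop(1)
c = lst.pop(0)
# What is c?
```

After line 1: lst = [1, 7, 8, 14, 5]
After line 2 (pop() -> a = 5): lst = [1, 7, 8, 14]
After line 3 (pop(1) -> b = 7): lst = [1, 8, 14]
After line 4 (pop(0) -> c = 1): lst = [8, 14]

1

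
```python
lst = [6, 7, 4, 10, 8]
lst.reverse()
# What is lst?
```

[8, 10, 4, 7, 6]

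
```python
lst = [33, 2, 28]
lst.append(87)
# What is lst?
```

[33, 2, 28, 87]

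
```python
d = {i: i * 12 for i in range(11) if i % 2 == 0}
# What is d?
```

{0: 0, 2: 24, 4: 48, 6: 72, 8: 96, 10: 120}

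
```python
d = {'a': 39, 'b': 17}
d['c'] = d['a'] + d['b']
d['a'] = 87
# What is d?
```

After line 1: d = {'a': 39, 'b': 17}
After line 2 (d['c'] = 39 + 17): d = {'a': 39, 'b': 17, 'c': 56}
After line 3: d = {'a': 87, 'b': 17, 'c': 56}

{'a': 87, 'b': 17, 'c': 56}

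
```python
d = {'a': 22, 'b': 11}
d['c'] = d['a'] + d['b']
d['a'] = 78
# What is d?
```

After line 1: d = {'a': 22, 'b': 11}
After line 2 (d['c'] = 22 + 11): d = {'a': 22, 'b': 11, 'c': 33}
After line 3: d = {'a': 78, 'b': 11, 'c': 33}

{'a': 78, 'b': 11, 'c': 33}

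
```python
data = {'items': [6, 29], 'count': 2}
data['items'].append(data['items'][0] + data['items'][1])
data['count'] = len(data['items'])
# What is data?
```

After line 1: data = {'items': [6, 29], 'count': 2}
After line 2 (append 6 + 29 = 35): data = {'items': [6, 29, 35], 'count': 2}
After line 3 (count = len(items) = 3): data = {'items': [6, 29, 35], 'count': 3}

{'items': [6, 29, 35], 'count': 3}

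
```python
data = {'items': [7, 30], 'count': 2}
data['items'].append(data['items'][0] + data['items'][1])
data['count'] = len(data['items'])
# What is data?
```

After line 1: data = {'items': [7, 30], 'count': 2}
After line 2 (append 7 + 30 = 37): data = {'items': [7, 30, 37], 'count': 2}
After line 3 (count = len(items) = 3): data = {'items': [7, 30, 37], 'count': 3}

{'items': [7, 30, 37], 'count': 3}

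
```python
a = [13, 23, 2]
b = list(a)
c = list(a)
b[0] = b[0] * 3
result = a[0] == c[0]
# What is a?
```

After line 1: a = [13, 23, 2]
After line 2 (b = list(a), copy): a = [13, 23, 2], b = [13, 23, 2]
After line 3 (c = list(a) is a copy, new object): c = [13, 23, 2]
After line 4 (b[0] = 13 * 3 = 39; only b mutates (copy)): a = [13, 23, 2], b = [39, 23, 2], c = [13, 23, 2]
After line 5 (a[0] = 13, c[0] = 13; result = True)

[13, 23, 2]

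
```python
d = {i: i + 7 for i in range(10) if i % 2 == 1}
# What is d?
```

{1: 8, 3: 10, 5: 12, 7: 14, 9: 16}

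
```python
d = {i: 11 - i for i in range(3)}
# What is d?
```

{0: 11, 1: 10, 2: 9}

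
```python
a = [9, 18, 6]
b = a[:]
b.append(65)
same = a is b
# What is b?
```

After line 1: a = [9, 18, 6]
After line 2 (b = a[:] is a shallow copy, new object): a = [9, 18, 6], b = [9, 18, 6]
After line 3 (append only mutates b): a = [9, 18, 6], b = [9, 18, 6, 65]
After line 4 (same = a is b; different objects -> False): same = False

[9, 18, 6, 65]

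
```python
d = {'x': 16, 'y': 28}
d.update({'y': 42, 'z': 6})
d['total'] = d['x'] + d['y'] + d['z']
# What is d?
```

After line 1: d = {'x': 16, 'y': 28}
After line 2 (y overwritten, z added): d = {'x': 16, 'y': 42, 'z': 6}
After line 3 (total = 16 + 42 + 6 = 64): d = {'x': 16, 'y': 42, 'z': 6, 'total': 64}

{'x': 16, 'y': 42, 'z': 6, 'total': 64}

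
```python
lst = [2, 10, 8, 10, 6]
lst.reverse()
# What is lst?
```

[6, 10, 8, 10, 2]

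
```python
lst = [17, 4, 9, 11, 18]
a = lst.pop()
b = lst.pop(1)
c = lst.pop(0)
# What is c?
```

After line 1: lst = [17, 4, 9, 11, 18]
After line 2 (pop() -> a = 18): lst = [17, 4, 9, 11]
After line 3 (pop(1) -> b = 4): lst = [17, 9, 11]
After line 4 (pop(0) -> c = 17): lst = [9, 11]

17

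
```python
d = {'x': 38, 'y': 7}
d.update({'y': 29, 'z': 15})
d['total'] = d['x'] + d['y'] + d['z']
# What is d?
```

After line 1: d = {'x': 38, 'y': 7}
After line 2 (y overwritten, z added): d = {'x': 38, 'y': 29, 'z': 15}
After line 3 (total = 38 + 29 + 15 = 82): d = {'x': 38, 'y': 29, 'z': 15, 'total': 82}

{'x': 38, 'y': 29, 'z': 15, 'total': 82}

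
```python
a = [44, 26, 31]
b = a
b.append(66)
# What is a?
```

After line 1: a = [44, 26, 31]
After line 2 (b = a is an alias, same object): a = [44, 26, 31], b = [44, 26, 31]
After line 3 (b.append mutates the shared list): a = [44, 26, 31, 66], b = [44, 26, 31, 66]

[44, 26, 31, 66]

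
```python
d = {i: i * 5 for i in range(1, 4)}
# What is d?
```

{1: 5, 2: 10, 3: 15}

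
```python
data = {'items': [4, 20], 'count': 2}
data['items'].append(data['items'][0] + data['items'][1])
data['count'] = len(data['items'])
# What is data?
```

After line 1: data = {'items': [4, 20], 'count': 2}
After line 2 (append 4 + 20 = 24): data = {'items': [4, 20, 24], 'count': 2}
After line 3 (count = len(items) = 3): data = {'items': [4, 20, 24], 'count': 3}

{'items': [4, 20, 24], 'count': 3}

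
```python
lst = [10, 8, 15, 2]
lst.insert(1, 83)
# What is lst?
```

[10, 83, 8, 15, 2]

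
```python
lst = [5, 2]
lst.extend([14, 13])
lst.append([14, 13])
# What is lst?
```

After line 1: lst = [5, 2]
After line 2 (extend unpacks [14, 13]): lst = [5, 2, 14, 13]
After line 3 (append adds [14, 13] as single element): lst = [5, 2, 14, 13, [14, 13]]

[5, 2, 14, 13, [14, 13]]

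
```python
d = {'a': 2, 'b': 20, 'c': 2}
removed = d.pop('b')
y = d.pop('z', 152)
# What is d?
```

After line 1: d = {'a': 2, 'b': 20, 'c': 2}
After line 2 (pop 'b' returns 20): d = {'a': 2, 'c': 2}, removed = 20
After line 3 (pop 'z' missing, returns default 152): d = {'a': 2, 'c': 2}, y = 152

{'a': 2, 'c': 2}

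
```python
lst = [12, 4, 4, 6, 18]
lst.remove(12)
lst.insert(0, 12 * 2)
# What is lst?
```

After line 1: lst = [12, 4, 4, 6, 18]
After line 2 (remove first 12): lst = [4, 4, 6, 18]
After line 3 (insert 24 at index 0): lst = [24, 4, 4, 6, 18]

[24, 4, 4, 6, 18]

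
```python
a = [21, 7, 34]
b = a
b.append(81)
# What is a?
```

After line 1: a = [21, 7, 34]
After line 2 (b = a is an alias, same object): a = [21, 7, 34], b = [21, 7, 34]
After line 3 (b.append mutates the shared list): a = [21, 7, 34, 81], b = [21, 7, 34, 81]

[21, 7, 34, 81]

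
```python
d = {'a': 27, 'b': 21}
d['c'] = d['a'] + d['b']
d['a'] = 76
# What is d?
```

After line 1: d = {'a': 27, 'b': 21}
After line 2 (d['c'] = 27 + 21): d = {'a': 27, 'b': 21, 'c': 48}
After line 3: d = {'a': 76, 'b': 21, 'c': 48}

{'a': 76, 'b': 21, 'c': 48}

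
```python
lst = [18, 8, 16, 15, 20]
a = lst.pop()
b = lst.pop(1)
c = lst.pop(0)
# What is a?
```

After line 1: lst = [18, 8, 16, 15, 20]
After line 2 (pop() -> a = 20): lst = [18, 8, 16, 15]
After line 3 (pop(1) -> b = 8): lst = [18, 16, 15]
After line 4 (pop(0) -> c = 18): lst = [16, 15]

20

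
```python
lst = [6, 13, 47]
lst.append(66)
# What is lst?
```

[6, 13, 47, 66]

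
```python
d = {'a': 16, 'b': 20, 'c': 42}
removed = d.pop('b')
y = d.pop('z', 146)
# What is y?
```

After line 1: d = {'a': 16, 'b': 20, 'c': 42}
After line 2 (pop 'b' returns 20): d = {'a': 16, 'c': 42}, removed = 20
After line 3 (pop 'z' missing, returns default 146): d = {'a': 16, 'c': 42}, y = 146

146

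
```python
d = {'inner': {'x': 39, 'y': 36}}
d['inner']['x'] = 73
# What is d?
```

After line 1: d = {'inner': {'x': 39, 'y': 36}}
After line 2 (inner x overwritten): d = {'inner': {'x': 73, 'y': 36}}

{'inner': {'x': 73, 'y': 36}}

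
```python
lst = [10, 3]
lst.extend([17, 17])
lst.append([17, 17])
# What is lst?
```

After line 1: lst = [10, 3]
After line 2 (extend unpacks [17, 17]): lst = [10, 3, 17, 17]
After line 3 (append adds [17, 17] as single element): lst = [10, 3, 17, 17, [17, 17]]

[10, 3, 17, 17, [17, 17]]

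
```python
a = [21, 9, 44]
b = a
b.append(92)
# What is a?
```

After line 1: a = [21, 9, 44]
After line 2 (b = a is an alias, same object): a = [21, 9, 44], b = [21, 9, 44]
After line 3 (b.append mutates the shared list): a = [21, 9, 44, 92], b = [21, 9, 44, 92]

[21, 9, 44, 92]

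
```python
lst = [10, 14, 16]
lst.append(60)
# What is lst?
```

[10, 14, 16, 60]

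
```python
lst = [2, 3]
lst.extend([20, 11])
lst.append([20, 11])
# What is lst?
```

After line 1: lst = [2, 3]
After line 2 (extend unpacks [20, 11]): lst = [2, 3, 20, 11]
After line 3 (append adds [20, 11] as single element): lst = [2, 3, 20, 11, [20, 11]]

[2, 3, 20, 11, [20, 11]]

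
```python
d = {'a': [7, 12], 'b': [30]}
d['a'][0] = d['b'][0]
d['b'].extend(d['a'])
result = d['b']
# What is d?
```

After line 1: d = {'a': [7, 12], 'b': [30]}
After line 2 (a[0] = b[0] = 30): d = {'a': [30, 12], 'b': [30]}
After line 3 (b.extend(a) appends [30, 12]): d = {'a': [30, 12], 'b': [30, 30, 12]}
After line 4: result = d['b'] = [30, 30, 12]

{'a': [30, 12], 'b': [30, 30, 12]}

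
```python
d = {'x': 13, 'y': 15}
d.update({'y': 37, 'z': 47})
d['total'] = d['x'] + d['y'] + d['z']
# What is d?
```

After line 1: d = {'x': 13, 'y': 15}
After line 2 (y overwritten, z added): d = {'x': 13, 'y': 37, 'z': 47}
After line 3 (total = 13 + 37 + 47 = 97): d = {'x': 13, 'y': 37, 'z': 47, 'total': 97}

{'x': 13, 'y': 37, 'z': 47, 'total': 97}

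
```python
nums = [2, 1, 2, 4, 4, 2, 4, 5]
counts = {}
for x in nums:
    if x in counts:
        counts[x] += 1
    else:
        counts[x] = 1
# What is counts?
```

Initial: counts = {}, nums = [2, 1, 2, 4, 4, 2, 4, 5]
See 2: counts = {2: 1}
See 1: counts = {2: 1, 1: 1}
See 2: counts = {2: 2, 1: 1}
See 4: counts = {2: 2, 1: 1, 4: 1}
See 4: counts = {2: 2, 1: 1, 4: 2}
See 2: counts = {2: 3, 1: 1, 4: 2}
See 4: counts = {2: 3, 1: 1, 4: 3}
See 5: counts = {2: 3, 1: 1, 4: 3, 5: 1}

{2: 3, 1: 1, 4: 3, 5: 1}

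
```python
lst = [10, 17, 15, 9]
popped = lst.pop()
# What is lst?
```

[10, 17, 15]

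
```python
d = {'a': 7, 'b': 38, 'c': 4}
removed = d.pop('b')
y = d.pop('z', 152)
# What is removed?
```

After line 1: d = {'a': 7, 'b': 38, 'c': 4}
After line 2 (pop 'b' returns 38): d = {'a': 7, 'c': 4}, removed = 38
After line 3 (pop 'z' missing, returns default 152): d = {'a': 7, 'c': 4}, y = 152

38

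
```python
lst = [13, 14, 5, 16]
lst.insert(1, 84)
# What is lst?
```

[13, 84, 14, 5, 16]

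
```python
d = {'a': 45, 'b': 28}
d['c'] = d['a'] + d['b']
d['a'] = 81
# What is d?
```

After line 1: d = {'a': 45, 'b': 28}
After line 2 (d['c'] = 45 + 28): d = {'a': 45, 'b': 28, 'c': 73}
After line 3: d = {'a': 81, 'b': 28, 'c': 73}

{'a': 81, 'b': 28, 'c': 73}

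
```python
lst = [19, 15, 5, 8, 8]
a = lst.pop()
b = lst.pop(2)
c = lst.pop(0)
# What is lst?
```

After line 1: lst = [19, 15, 5, 8, 8]
After line 2 (pop() -> a = 8): lst = [19, 15, 5, 8]
After line 3 (pop(2) -> b = 5): lst = [19, 15, 8]
After line 4 (pop(0) -> c = 19): lst = [15, 8]

[15, 8]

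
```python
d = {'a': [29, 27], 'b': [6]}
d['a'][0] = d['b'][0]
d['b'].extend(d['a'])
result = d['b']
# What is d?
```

After line 1: d = {'a': [29, 27], 'b': [6]}
After line 2 (a[0] = b[0] = 6): d = {'a': [6, 27], 'b': [6]}
After line 3 (b.extend(a) appends [6, 27]): d = {'a': [6, 27], 'b': [6, 6, 27]}
After line 4: result = d['b'] = [6, 6, 27]

{'a': [6, 27], 'b': [6, 6, 27]}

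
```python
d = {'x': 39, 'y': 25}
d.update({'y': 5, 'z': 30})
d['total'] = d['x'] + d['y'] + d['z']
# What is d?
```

After line 1: d = {'x': 39, 'y': 25}
After line 2 (y overwritten, z added): d = {'x': 39, 'y': 5, 'z': 30}
After line 3 (total = 39 + 5 + 30 = 74): d = {'x': 39, 'y': 5, 'z': 30, 'total': 74}

{'x': 39, 'y': 5, 'z': 30, 'total': 74}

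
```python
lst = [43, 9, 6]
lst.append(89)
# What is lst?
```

[43, 9, 6, 89]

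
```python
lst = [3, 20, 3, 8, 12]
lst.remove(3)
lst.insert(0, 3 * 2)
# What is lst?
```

After line 1: lst = [3, 20, 3, 8, 12]
After line 2 (remove first 3): lst = [20, 3, 8, 12]
After line 3 (insert 6 at index 0): lst = [6, 20, 3, 8, 12]

[6, 20, 3, 8, 12]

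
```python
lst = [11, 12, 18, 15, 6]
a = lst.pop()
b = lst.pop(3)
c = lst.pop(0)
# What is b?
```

After line 1: lst = [11, 12, 18, 15, 6]
After line 2 (pop() -> a = 6): lst = [11, 12, 18, 15]
After line 3 (pop(3) -> b = 15): lst = [11, 12, 18]
After line 4 (pop(0) -> c = 11): lst = [12, 18]

15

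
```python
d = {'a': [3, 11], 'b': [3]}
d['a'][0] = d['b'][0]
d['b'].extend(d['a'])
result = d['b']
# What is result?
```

After line 1: d = {'a': [3, 11], 'b': [3]}
After line 2 (a[0] = b[0] = 3): d = {'a': [3, 11], 'b': [3]}
After line 3 (b.extend(a) appends [3, 11]): d = {'a': [3, 11], 'b': [3, 3, 11]}
After line 4: result = d['b'] = [3, 3, 11]

[3, 3, 11]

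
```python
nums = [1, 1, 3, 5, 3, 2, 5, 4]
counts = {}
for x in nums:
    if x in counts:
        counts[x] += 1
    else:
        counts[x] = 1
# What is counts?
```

Initial: counts = {}, nums = [1, 1, 3, 5, 3, 2, 5, 4]
See 1: counts = {1: 1}
See 1: counts = {1: 2}
See 3: counts = {1: 2, 3: 1}
See 5: counts = {1: 2, 3: 1, 5: 1}
See 3: counts = {1: 2, 3: 2, 5: 1}
See 2: counts = {1: 2, 3: 2, 5: 1, 2: 1}
See 5: counts = {1: 2, 3: 2, 5: 2, 2: 1}
See 4: counts = {1: 2, 3: 2, 5: 2, 2: 1, 4: 1}

{1: 2, 3: 2, 5: 2, 2: 1, 4: 1}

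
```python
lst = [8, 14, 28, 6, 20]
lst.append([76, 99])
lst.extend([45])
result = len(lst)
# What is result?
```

After line 1: lst = [8, 14, 28, 6, 20]
After line 2 (append adds [76, 99] as single element): lst = [8, 14, 28, 6, 20, [76, 99]]
After line 3 (extend unpacks [45], adds 45): lst = [8, 14, 28, 6, 20, [76, 99], 45]
After line 4: result = len(lst) = 7

7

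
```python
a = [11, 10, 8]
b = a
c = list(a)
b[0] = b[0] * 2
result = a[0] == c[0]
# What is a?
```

After line 1: a = [11, 10, 8]
After line 2 (b = a, alias): a = [11, 10, 8], b = [11, 10, 8]
After line 3 (c = list(a) is a copy, new object): c = [11, 10, 8]
After line 4 (b[0] = 11 * 2 = 22; mutates shared a/b): a = b = [22, 10, 8], c = [11, 10, 8]
After line 5 (a[0] = 22, c[0] = 11; result = False)

[22, 10, 8]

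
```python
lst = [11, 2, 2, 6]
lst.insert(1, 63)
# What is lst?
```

[11, 63, 2, 2, 6]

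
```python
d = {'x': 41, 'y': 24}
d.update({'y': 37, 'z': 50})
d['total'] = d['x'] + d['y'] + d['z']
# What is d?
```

After line 1: d = {'x': 41, 'y': 24}
After line 2 (y overwritten, z added): d = {'x': 41, 'y': 37, 'z': 50}
After line 3 (total = 41 + 37 + 50 = 128): d = {'x': 41, 'y': 37, 'z': 50, 'total': 128}

{'x': 41, 'y': 37, 'z': 50, 'total': 128}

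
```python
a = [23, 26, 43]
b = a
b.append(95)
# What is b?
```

After line 1: a = [23, 26, 43]
After line 2 (b = a is an alias, same object): a = [23, 26, 43], b = [23, 26, 43]
After line 3 (b.append mutates the shared list): a = [23, 26, 43, 95], b = [23, 26, 43, 95]

[23, 26, 43, 95]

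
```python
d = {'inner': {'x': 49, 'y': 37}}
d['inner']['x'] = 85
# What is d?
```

After line 1: d = {'inner': {'x': 49, 'y': 37}}
After line 2 (inner x overwritten): d = {'inner': {'x': 85, 'y': 37}}

{'inner': {'x': 85, 'y': 37}}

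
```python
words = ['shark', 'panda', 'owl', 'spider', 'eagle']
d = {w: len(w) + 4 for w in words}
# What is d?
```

{'shark': 9, 'panda': 9, 'owl': 7, 'spider': 10, 'eagle': 9}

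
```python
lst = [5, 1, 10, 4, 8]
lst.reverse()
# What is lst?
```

[8, 4, 10, 1, 5]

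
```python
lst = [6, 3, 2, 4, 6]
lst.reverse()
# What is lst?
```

[6, 4, 2, 3, 6]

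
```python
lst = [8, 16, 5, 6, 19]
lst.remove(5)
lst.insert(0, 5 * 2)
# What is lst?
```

After line 1: lst = [8, 16, 5, 6, 19]
After line 2 (remove first 5): lst = [8, 16, 6, 19]
After line 3 (insert 10 at index 0): lst = [10, 8, 16, 6, 19]

[10, 8, 16, 6, 19]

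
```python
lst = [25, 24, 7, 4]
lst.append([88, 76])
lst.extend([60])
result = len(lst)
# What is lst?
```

After line 1: lst = [25, 24, 7, 4]
After line 2 (append adds [88, 76] as single element): lst = [25, 24, 7, 4, [88, 76]]
After line 3 (extend unpacks [60], adds 60): lst = [25, 24, 7, 4, [88, 76], 60]
After line 4: result = len(lst) = 6

[25, 24, 7, 4, [88, 76], 60]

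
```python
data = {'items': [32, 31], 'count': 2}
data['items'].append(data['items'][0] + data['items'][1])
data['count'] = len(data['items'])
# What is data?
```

After line 1: data = {'items': [32, 31], 'count': 2}
After line 2 (append 32 + 31 = 63): data = {'items': [32, 31, 63], 'count': 2}
After line 3 (count = len(items) = 3): data = {'items': [32, 31, 63], 'count': 3}

{'items': [32, 31, 63], 'count': 3}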